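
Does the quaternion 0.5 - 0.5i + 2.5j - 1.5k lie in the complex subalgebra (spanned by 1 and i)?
No. The quaternion 0.5 - 0.5i + 2.5j - 1.5k has j-coefficient y = 2.5 and k-coefficient z = -1.5, not both zero, so it does not lie in the complex subalgebra spanned by 1 and i.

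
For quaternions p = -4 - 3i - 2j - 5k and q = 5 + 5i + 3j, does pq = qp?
No: pq = 1 - 20i - 47j - 24k ≠ 1 - 50i + 3j - 26k = qp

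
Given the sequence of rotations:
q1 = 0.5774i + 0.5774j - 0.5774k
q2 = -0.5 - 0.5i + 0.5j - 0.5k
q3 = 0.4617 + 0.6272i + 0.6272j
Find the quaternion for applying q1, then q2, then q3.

q2 · q1 = -0.2887 - 0.2887i - 0.8661j - 0.2887k
q3 · q2 · q1 = 0.591 - 0.4954i - 0.3999j - 0.4954k
0.591 - 0.4954i - 0.3999j - 0.4954k


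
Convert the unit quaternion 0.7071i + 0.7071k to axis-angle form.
axis = (√2/2, 0, √2/2), θ = π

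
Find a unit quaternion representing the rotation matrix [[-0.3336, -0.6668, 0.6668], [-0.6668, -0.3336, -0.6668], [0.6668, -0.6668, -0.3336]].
0.5774i - 0.5774j + 0.5774k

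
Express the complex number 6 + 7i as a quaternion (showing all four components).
6 + 7i + 0j + 0k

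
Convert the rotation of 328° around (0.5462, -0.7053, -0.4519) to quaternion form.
-0.9613 + 0.1506i - 0.1944j - 0.1246k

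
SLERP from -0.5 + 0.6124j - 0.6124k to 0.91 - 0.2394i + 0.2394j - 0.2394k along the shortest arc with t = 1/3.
-0.826 + 0.1097i + 0.391j - 0.391k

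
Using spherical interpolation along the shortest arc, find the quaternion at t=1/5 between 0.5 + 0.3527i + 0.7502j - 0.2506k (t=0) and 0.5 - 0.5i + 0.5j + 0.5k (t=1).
0.5725 + 0.1824i + 0.794j - 0.092k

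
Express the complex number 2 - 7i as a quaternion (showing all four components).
2 - 7i + 0j + 0k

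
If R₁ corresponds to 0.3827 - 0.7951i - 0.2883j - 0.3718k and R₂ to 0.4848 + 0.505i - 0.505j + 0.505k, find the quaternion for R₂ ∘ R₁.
0.6292 + 0.1411i - 0.5468j - 0.5341k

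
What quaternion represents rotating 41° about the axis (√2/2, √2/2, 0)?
0.9367 + 0.2476i + 0.2476j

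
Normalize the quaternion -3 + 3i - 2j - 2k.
-0.5883 + 0.5883i - 0.3922j - 0.3922k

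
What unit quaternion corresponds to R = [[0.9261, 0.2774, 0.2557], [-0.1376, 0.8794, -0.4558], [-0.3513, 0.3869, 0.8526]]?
0.9563 + 0.2203i + 0.1587j - 0.1085k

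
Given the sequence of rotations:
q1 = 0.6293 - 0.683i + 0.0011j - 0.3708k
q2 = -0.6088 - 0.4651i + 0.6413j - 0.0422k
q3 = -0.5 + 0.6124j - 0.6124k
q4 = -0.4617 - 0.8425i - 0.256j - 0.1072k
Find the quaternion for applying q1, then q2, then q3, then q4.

q2 · q1 = -0.7171 - 0.1146i + 0.2593j + 0.6367k
q3 · q2 · q1 = 0.5897 + 0.606i - 0.4986j + 0.191k
q4 · q3 · q2 · q1 = 0.1311 - 0.879i + 0.1752j + 0.4238k
0.1311 - 0.879i + 0.1752j + 0.4238k


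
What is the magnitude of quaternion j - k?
√2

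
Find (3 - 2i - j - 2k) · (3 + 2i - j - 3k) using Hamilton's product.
6 + i - 16j - 11k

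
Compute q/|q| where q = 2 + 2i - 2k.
0.5774 + 0.5774i - 0.5774k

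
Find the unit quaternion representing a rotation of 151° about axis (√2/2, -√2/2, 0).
0.2504 + 0.6846i - 0.6846j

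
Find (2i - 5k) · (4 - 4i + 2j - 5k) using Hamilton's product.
-17 + 18i + 30j - 16k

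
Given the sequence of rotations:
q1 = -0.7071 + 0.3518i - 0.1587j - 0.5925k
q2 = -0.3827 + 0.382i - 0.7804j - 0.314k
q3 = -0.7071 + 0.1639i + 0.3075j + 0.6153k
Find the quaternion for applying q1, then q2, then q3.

q2 · q1 = -0.1737 + 0.0078i + 0.7284j + 0.6627k
q3 · q2 · q1 = -0.5102 - 0.2784i - 0.6723j - 0.4585k
-0.5102 - 0.2784i - 0.6723j - 0.4585k


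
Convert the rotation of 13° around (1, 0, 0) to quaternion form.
0.9936 + 0.1132i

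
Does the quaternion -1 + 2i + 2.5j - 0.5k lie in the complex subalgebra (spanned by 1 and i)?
No. The quaternion -1 + 2i + 2.5j - 0.5k has j-coefficient y = 2.5 and k-coefficient z = -0.5, not both zero, so it does not lie in the complex subalgebra spanned by 1 and i.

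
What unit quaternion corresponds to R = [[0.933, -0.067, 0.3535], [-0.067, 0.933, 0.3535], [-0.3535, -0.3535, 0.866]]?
0.9659 - 0.183i + 0.183j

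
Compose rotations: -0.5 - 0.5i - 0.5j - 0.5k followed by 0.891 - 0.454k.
-0.6725 - 0.6725i - 0.2185j - 0.2185k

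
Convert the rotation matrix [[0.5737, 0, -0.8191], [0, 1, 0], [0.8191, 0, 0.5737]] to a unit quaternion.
0.887 - 0.4617j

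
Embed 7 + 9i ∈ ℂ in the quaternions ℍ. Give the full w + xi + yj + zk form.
7 + 9i + 0j + 0k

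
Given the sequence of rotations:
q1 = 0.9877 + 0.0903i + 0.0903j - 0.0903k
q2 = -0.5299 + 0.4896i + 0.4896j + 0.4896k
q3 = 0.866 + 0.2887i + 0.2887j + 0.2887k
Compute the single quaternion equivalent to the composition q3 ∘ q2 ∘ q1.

q2 · q1 = -0.5676 + 0.3473i + 0.5241j + 0.5314k
q3 · q2 · q1 = -0.8965 + 0.139i + 0.2369j + 0.3474k
-0.8965 + 0.139i + 0.2369j + 0.3474k


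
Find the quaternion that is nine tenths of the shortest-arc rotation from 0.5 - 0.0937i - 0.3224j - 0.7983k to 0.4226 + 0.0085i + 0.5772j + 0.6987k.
-0.3341 - 0.0191i - 0.576j - 0.7458k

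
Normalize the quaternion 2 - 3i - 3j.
0.4264 - 0.6396i - 0.6396j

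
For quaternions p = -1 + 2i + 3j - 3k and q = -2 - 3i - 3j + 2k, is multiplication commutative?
No: pq = 23 - 4i + 2j + 7k ≠ 23 + 2i - 8j + k = qp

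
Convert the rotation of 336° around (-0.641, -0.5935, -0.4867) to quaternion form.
-0.9781 - 0.1333i - 0.1234j - 0.1012k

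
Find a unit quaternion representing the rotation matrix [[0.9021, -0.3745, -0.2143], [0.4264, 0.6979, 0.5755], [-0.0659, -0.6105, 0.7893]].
0.9205 - 0.3221i - 0.0403j + 0.2175k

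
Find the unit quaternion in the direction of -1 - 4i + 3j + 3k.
-0.169 - 0.6761i + 0.5071j + 0.5071k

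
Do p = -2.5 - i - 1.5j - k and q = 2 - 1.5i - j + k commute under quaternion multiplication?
No: pq = -7 - 0.75i + 2j - 5.75k ≠ -7 + 4.25i - 3j - 3.25k = qp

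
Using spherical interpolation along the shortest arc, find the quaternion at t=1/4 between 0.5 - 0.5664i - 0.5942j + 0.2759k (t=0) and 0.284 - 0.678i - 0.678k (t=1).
0.5134 - 0.6958i - 0.502j + 0.0158k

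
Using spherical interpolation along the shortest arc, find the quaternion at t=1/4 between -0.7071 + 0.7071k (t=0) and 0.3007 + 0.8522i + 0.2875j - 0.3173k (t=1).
-0.6771 - 0.2615i - 0.0882j + 0.6822k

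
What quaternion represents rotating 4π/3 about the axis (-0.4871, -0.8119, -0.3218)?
-0.5 - 0.4218i - 0.7031j - 0.2787k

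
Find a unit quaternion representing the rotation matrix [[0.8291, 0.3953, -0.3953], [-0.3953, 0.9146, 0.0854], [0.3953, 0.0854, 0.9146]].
0.9563 - 0.2067j - 0.2067k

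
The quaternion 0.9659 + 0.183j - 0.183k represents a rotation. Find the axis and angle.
axis = (0, √2/2, -√2/2), θ = π/6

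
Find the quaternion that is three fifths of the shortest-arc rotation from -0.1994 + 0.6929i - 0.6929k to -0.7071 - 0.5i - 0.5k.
-0.6491 - 0.0032i - 0.7607k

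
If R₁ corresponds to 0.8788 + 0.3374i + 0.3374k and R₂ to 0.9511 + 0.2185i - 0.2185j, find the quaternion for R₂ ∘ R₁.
0.7621 + 0.4392i - 0.2657j + 0.3946k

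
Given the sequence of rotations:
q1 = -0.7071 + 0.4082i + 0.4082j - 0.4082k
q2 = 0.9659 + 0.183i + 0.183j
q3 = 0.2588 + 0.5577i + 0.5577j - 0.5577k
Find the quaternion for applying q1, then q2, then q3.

q2 · q1 = -0.8324 + 0.1902i + 0.3396j - 0.3943k
q3 · q2 · q1 = -0.7308 - 0.4455i - 0.2625j + 0.4455k
-0.7308 - 0.4455i - 0.2625j + 0.4455k


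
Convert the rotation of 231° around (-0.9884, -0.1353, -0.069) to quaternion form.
-0.4305 - 0.8921i - 0.1221j - 0.0623k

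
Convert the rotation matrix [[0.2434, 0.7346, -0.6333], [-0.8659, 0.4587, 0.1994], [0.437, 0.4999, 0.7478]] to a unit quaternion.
0.7826 + 0.096i - 0.3419j - 0.5113k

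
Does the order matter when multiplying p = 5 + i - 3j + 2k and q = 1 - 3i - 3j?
Yes: pq = -1 - 8i - 24j - 10k ≠ -1 - 20i - 12j + 14k = qp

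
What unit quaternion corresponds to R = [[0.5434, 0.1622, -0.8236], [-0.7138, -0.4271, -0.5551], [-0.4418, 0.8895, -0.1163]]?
0.5 + 0.7223i - 0.1909j - 0.438k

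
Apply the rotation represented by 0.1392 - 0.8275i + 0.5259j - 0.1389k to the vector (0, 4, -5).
(-5.208, -2.054, 3.107)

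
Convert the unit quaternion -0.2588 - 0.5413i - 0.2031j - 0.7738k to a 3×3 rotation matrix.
[[-0.28, -0.1806, 0.9428], [0.6204, -0.7835, 0.0341], [0.7326, 0.5945, 0.3315]]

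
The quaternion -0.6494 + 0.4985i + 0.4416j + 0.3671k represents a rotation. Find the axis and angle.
axis = (0.6555, 0.5807, 0.4827), θ = 261°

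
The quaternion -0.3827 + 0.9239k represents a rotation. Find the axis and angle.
axis = (0, 0, 1), θ = 5π/4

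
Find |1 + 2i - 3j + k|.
√15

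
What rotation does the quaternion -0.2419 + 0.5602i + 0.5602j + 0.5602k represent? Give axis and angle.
axis = (√3/3, √3/3, √3/3), θ = 208°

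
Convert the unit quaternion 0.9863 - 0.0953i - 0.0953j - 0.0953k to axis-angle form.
axis = (-√3/3, -√3/3, -√3/3), θ = 19°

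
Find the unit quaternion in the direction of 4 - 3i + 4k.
0.6247 - 0.4685i + 0.6247k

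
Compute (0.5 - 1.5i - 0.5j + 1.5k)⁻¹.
0.1 + 0.3i + 0.1j - 0.3k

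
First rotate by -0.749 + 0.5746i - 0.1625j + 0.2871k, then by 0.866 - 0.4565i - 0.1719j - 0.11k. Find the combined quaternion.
-0.3827 + 0.7723i + 0.0559j + 0.504k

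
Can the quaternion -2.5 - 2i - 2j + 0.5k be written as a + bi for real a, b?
No. The quaternion -2.5 - 2i - 2j + 0.5k has j-coefficient y = -2 and k-coefficient z = 0.5, not both zero, so it does not lie in the complex subalgebra spanned by 1 and i.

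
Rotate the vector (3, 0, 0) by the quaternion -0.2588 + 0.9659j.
(-2.598, 0, 1.5)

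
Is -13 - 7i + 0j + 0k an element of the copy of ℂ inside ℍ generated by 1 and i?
Yes. The quaternion -13 - 7i has j- and k-coefficients y = z = 0, so it lies in the complex subalgebra spanned by 1 and i.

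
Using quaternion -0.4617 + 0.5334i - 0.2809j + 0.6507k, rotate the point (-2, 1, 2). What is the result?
(2.218, 1.639, -1.181)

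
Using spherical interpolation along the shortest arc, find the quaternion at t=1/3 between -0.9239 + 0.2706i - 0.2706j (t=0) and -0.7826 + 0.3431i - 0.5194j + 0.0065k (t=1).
-0.8853 + 0.2977i - 0.3573j + 0.0022k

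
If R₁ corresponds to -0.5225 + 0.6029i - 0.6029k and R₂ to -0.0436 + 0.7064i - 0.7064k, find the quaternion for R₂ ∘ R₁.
-0.829 - 0.3954i + 0.3954k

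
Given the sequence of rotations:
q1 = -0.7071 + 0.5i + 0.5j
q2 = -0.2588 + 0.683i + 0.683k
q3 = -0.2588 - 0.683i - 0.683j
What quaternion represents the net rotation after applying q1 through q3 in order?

q2 · q1 = -0.1585 - 0.9538i + 0.2121j - 0.1414k
q3 · q2 · q1 = -0.4656 + 0.4517i - 0.0432j - 0.7597k
-0.4656 + 0.4517i - 0.0432j - 0.7597k


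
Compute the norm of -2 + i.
√5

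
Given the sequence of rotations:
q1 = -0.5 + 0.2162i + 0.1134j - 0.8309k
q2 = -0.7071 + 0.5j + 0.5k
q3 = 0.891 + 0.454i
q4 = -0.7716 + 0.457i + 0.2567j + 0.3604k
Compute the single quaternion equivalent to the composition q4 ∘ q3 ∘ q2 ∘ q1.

q2 · q1 = 0.7123 - 0.625i - 0.2221j + 0.2294k
q3 · q2 · q1 = 0.9184 - 0.2335i - 0.302j + 0.1036k
q4 · q3 · q2 · q1 = -0.5617 + 0.7353i + 0.3373j + 0.173k
-0.5617 + 0.7353i + 0.3373j + 0.173k


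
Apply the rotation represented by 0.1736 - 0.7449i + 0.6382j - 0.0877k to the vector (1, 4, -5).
(-5.273, -2.215, 3.049)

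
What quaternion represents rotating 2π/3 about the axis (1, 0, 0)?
0.5 + 0.866i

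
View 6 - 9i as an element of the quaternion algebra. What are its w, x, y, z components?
6 - 9i + 0j + 0k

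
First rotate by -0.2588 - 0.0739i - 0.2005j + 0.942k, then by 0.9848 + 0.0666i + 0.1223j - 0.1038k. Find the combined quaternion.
-0.1276 + 0.0044i - 0.2842j + 0.9502k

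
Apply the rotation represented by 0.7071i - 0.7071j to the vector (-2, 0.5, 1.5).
(-0.5, 2, -1.5)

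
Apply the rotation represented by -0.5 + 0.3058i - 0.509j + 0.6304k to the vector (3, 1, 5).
(3.853, -4.487, 0.156)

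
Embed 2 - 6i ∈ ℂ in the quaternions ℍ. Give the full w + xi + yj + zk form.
2 - 6i + 0j + 0k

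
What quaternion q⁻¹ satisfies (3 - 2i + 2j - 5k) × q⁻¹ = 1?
0.0714 + 0.0476i - 0.0476j + 0.119k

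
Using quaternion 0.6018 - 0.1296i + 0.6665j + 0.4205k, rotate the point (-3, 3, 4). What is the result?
(1.462, 3.704, 4.259)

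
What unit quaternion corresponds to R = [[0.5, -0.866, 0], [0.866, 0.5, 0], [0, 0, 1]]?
0.866 + 0.5k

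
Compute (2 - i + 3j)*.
2 + i - 3j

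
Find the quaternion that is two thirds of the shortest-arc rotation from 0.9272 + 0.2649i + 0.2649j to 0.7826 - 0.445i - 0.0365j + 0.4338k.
0.92 - 0.2217i + 0.0743j + 0.3144k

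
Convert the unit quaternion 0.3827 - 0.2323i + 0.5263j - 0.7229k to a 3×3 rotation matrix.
[[-0.5992, 0.3088, 0.7387], [-0.7978, -0.1531, -0.5831], [-0.067, -0.9387, 0.3381]]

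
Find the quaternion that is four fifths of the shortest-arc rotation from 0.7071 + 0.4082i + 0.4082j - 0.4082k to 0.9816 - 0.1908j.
0.9889 + 0.0935i - 0.0673j - 0.0935k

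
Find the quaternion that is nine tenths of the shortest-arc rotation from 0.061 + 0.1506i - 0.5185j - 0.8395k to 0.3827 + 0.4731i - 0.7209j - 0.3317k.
0.3571 + 0.4497i - 0.7168j - 0.3955k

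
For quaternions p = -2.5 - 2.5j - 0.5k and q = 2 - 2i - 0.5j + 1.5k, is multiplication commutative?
No: pq = -5.5 + i - 2.75j - 9.75k ≠ -5.5 + 9i - 4.75j + 0.25k = qp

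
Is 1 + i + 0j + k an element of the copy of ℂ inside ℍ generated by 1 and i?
No. The quaternion 1 + i + k has j-coefficient y = 0 and k-coefficient z = 1, not both zero, so it does not lie in the complex subalgebra spanned by 1 and i.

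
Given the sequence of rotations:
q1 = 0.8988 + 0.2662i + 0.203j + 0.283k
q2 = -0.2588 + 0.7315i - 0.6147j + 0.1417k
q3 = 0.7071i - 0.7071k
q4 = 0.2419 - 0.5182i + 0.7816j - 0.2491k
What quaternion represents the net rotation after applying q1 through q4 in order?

q2 · q1 = -0.3427 + 0.3859i - 0.7743j + 0.3662k
q3 · q2 · q1 = -0.0139 - 0.7898i - 0.5318j - 0.3052k
q4 · q3 · q2 · q1 = -0.073 - 0.5549i - 0.1009j + 0.8225k
-0.073 - 0.5549i - 0.1009j + 0.8225k


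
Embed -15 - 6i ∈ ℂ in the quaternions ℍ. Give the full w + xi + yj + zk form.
-15 - 6i + 0j + 0k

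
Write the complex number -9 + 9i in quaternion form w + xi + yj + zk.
-9 + 9i + 0j + 0k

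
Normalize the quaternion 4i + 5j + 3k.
0.5657i + 0.7071j + 0.4243k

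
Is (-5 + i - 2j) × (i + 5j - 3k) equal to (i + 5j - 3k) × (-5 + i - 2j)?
No: pq = 9 + i - 22j + 22k ≠ 9 - 11i - 28j + 8k = qp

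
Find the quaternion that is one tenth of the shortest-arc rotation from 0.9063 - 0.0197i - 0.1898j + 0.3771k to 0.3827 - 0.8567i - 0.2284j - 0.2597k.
0.9127 - 0.1316i - 0.2107j + 0.3245k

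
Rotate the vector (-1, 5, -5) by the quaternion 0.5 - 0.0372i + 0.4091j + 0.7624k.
(-5.229, -4.863, 0.086)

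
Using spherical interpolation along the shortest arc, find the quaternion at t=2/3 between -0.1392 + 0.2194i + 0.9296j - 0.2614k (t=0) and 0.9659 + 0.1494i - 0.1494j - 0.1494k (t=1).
-0.8423 - 0.022i + 0.5385j + 0.0031k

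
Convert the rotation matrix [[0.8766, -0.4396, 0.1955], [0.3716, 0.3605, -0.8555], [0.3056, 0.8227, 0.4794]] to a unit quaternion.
0.8241 + 0.5091i - 0.0334j + 0.2461k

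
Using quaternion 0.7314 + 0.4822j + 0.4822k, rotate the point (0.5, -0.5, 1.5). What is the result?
(1.446, 0.783, 0.217)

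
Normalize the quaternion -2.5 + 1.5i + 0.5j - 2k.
-0.7001 + 0.4201i + 0.14j - 0.5601k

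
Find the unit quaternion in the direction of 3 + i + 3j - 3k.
0.5669 + 0.189i + 0.5669j - 0.5669k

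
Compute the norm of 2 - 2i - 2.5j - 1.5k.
4.062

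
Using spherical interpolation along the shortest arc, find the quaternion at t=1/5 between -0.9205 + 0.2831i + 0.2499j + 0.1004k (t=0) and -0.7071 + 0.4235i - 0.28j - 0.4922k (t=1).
-0.9312 + 0.3329i + 0.1462j - 0.0271k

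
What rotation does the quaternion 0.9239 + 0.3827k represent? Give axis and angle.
axis = (0, 0, 1), θ = π/4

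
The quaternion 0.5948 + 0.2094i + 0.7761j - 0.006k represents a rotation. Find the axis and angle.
axis = (0.2605, 0.9654, -0.0075), θ = 107°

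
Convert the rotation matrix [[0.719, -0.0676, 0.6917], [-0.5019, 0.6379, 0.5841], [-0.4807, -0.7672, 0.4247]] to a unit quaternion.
0.8339 - 0.4051i + 0.3515j - 0.1302k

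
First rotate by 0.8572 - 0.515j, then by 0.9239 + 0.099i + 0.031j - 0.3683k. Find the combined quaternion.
0.8079 - 0.1048i - 0.4492j - 0.3667k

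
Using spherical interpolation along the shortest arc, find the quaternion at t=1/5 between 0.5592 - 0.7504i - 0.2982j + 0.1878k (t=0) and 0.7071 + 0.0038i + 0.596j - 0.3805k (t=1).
0.7149 - 0.6884i - 0.1044j + 0.0643k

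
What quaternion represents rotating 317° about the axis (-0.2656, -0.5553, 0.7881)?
-0.9304 - 0.0973i - 0.2035j + 0.2888k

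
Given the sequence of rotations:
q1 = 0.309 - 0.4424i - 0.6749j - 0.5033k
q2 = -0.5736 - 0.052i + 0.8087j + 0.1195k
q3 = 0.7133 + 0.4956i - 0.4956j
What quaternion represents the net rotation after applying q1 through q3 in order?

q2 · q1 = 0.4057 - 0.0887i + 0.558j + 0.7185k
q3 · q2 · q1 = 0.6099 - 0.2183i - 0.1591j + 0.7451k
0.6099 - 0.2183i - 0.1591j + 0.7451k


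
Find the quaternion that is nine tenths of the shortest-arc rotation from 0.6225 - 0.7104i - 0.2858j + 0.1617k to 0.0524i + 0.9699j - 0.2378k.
0.0803 - 0.1413i - 0.9555j + 0.2461k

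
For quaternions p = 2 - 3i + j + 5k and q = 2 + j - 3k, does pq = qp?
No: pq = 18 - 14i - 5j + k ≠ 18 + 2i + 13j + 7k = qp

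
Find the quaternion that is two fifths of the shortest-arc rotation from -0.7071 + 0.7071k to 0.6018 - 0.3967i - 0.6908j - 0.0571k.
-0.771 + 0.1887i + 0.3286j + 0.5119k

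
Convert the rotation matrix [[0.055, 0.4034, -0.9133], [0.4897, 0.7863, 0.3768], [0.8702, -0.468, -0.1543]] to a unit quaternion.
0.6494 - 0.3252i - 0.6866j + 0.0332k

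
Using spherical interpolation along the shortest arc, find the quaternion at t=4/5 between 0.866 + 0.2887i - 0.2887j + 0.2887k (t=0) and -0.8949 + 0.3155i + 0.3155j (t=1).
0.9238 - 0.1975i - 0.3221j + 0.0623k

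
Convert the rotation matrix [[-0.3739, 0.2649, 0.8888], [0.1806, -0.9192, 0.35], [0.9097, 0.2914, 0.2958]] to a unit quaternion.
-0.0262 + 0.5589i + 0.1993j + 0.8045k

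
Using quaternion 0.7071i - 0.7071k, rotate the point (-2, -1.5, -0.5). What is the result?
(0.5, 1.5, 2)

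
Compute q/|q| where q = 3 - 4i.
0.6 - 0.8i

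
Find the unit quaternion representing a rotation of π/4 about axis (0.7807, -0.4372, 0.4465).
0.9239 + 0.2988i - 0.1673j + 0.1709k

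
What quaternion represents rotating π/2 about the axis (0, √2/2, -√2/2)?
0.7071 + 0.5j - 0.5k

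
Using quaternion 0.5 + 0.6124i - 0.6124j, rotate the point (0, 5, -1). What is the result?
(-3.138, 1.862, 3.562)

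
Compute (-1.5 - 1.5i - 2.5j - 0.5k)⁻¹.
-0.1364 + 0.1364i + 0.2273j + 0.0455k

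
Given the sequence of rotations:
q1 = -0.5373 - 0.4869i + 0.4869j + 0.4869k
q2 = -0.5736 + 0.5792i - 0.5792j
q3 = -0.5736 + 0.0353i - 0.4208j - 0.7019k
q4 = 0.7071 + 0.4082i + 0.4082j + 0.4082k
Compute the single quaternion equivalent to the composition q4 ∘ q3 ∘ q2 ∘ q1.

q2 · q1 = 0.8722 - 0.3139i - 0.2501j - 0.2793k
q3 · q2 · q1 = -0.7905 + 0.1528i + 0.0066j - 0.5929k
q4 · q3 · q2 · q1 = -0.382 - 0.4594i - 0.0136j - 0.8016k
-0.382 - 0.4594i - 0.0136j - 0.8016k


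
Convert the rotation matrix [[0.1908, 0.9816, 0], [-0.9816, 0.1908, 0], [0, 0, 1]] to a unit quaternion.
0.7716 - 0.6361k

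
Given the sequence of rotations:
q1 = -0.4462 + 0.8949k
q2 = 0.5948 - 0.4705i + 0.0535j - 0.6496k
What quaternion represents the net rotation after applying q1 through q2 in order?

q2 · q1 = 0.3159 + 0.2578i + 0.3972j + 0.8221k
0.3159 + 0.2578i + 0.3972j + 0.8221k


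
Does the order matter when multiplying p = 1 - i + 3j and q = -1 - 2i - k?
Yes: pq = -3 - 4i - 4j + 5k ≠ -3 + 2i - 2j - 7k = qp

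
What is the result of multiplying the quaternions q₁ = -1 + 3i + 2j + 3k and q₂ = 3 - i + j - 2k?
4 + 3i + 8j + 16k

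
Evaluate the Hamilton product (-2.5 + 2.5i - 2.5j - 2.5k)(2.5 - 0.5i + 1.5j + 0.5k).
10i - 10j - 5k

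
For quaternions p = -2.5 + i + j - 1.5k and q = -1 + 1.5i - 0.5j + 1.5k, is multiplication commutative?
No: pq = 3.75 - 4i - 3.5j - 4.25k ≠ 3.75 - 5.5i + 4j - 0.25k = qp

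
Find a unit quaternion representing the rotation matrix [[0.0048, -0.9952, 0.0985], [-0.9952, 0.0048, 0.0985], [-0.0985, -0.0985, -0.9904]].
0.0698 - 0.7054i + 0.7054j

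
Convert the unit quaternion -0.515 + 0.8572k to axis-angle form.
axis = (0, 0, 1), θ = 242°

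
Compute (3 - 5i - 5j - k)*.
3 + 5i + 5j + k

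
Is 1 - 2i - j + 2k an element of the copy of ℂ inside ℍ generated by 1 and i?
No. The quaternion 1 - 2i - j + 2k has j-coefficient y = -1 and k-coefficient z = 2, not both zero, so it does not lie in the complex subalgebra spanned by 1 and i.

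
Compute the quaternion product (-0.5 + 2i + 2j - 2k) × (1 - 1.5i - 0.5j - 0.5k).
2.5 + 0.75i + 6.25j + 0.25k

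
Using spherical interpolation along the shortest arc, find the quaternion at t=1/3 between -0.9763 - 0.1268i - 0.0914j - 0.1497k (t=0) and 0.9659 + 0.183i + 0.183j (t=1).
-0.9765 - 0.1461i - 0.1224j - 0.1001k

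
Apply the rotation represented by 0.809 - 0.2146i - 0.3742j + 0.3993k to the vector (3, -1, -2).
(3.242, 1.734, 0.693)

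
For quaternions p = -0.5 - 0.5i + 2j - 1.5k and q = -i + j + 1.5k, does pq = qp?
No: pq = -0.25 + 5i + 1.75j + 0.75k ≠ -0.25 - 4i - 2.75j - 2.25k = qp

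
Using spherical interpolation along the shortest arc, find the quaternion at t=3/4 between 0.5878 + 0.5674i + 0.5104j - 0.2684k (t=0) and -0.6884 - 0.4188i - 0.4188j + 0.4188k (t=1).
0.6671 + 0.4588i + 0.4444j - 0.3833k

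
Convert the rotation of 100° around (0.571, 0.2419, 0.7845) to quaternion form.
0.6428 + 0.4374i + 0.1853j + 0.601k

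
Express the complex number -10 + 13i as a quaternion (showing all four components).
-10 + 13i + 0j + 0k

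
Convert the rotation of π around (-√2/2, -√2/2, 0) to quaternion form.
-0.7071i - 0.7071j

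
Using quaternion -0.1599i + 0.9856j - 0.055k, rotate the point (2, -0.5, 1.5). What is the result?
(-1.714, -1.264, -1.402)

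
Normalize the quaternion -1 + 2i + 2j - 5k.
-0.1715 + 0.343i + 0.343j - 0.8575k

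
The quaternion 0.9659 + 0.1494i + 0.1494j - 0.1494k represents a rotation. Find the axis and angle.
axis = (√3/3, √3/3, -√3/3), θ = π/6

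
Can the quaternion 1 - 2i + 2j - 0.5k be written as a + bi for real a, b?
No. The quaternion 1 - 2i + 2j - 0.5k has j-coefficient y = 2 and k-coefficient z = -0.5, not both zero, so it does not lie in the complex subalgebra spanned by 1 and i.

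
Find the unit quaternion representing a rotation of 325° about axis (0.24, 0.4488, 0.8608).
-0.9537 + 0.0722i + 0.135j + 0.2588k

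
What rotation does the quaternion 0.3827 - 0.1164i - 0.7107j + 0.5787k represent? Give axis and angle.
axis = (-0.126, -0.7693, 0.6264), θ = 3π/4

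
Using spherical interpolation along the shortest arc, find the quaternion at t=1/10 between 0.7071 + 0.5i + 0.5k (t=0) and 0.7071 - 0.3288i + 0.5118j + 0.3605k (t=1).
0.7444 + 0.427i + 0.0614j + 0.5097k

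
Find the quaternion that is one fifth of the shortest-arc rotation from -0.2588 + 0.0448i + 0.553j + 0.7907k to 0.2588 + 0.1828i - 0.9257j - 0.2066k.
-0.271 - 0.0029i + 0.6607j + 0.7k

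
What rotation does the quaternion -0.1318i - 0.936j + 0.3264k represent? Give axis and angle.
axis = (-0.1318, -0.936, 0.3264), θ = π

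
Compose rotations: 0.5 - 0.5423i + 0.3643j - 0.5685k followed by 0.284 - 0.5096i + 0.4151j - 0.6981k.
-0.6824 - 0.3905i + 0.3999j - 0.471k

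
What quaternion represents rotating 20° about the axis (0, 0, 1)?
0.9848 + 0.1736k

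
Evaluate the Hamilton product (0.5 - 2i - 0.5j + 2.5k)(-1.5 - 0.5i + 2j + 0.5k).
-2 - 2.5i + 1.5j - 7.75k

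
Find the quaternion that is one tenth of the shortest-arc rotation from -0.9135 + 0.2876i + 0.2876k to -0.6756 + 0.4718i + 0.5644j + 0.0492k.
-0.9086 + 0.3142i + 0.0612j + 0.2683k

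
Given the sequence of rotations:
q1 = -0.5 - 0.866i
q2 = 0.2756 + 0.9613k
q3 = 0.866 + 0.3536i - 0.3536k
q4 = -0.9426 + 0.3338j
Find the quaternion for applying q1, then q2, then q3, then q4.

q2 · q1 = -0.1378 - 0.2387i - 0.8325j - 0.4807k
q3 · q2 · q1 = -0.2049 - 0.5498i - 0.4666j - 0.6619k
q4 · q3 · q2 · q1 = 0.3489 + 0.2973i + 0.3714j + 0.8074k
0.3489 + 0.2973i + 0.3714j + 0.8074k


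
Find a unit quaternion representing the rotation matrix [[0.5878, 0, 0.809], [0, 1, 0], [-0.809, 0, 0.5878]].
0.891 + 0.454j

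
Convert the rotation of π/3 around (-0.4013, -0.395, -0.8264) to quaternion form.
0.866 - 0.2006i - 0.1975j - 0.4132k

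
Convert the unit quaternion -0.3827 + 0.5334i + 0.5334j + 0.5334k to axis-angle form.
axis = (√3/3, √3/3, √3/3), θ = 5π/4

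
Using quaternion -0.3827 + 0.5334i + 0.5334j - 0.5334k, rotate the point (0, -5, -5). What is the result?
(4.083, 1.494, 5.577)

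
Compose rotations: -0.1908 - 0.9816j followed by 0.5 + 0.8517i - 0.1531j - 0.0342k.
-0.2457 - 0.1961i - 0.4616j - 0.8295k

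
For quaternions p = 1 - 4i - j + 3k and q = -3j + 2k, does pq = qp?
No: pq = -9 + 7i + 5j + 14k ≠ -9 - 7i - 11j - 10k = qp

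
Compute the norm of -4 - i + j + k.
√19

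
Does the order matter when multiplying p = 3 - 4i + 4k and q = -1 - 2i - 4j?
Yes: pq = -11 + 14i - 20j + 12k ≠ -11 - 18i - 4j - 20k = qp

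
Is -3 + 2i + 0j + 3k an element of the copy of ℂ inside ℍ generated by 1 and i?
No. The quaternion -3 + 2i + 3k has j-coefficient y = 0 and k-coefficient z = 3, not both zero, so it does not lie in the complex subalgebra spanned by 1 and i.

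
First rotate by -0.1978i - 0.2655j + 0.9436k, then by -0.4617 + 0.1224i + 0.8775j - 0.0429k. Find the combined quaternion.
0.2977 + 0.9079i + 0.0156j - 0.2946k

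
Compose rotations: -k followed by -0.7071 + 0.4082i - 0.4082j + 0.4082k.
0.4082 + 0.4082i + 0.4082j + 0.7071k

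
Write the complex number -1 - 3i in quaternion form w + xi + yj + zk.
-1 - 3i + 0j + 0k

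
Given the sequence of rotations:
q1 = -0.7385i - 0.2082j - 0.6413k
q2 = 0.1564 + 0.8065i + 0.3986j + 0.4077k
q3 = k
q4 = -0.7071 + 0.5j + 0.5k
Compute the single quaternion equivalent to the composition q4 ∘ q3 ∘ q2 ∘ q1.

q2 · q1 = 0.94 - 0.2862i + 0.1836j + 0.0262k
q3 · q2 · q1 = -0.0262 - 0.1836i - 0.2862j + 0.94k
q4 · q3 · q2 · q1 = -0.3084 + 0.7429i + 0.0975j - 0.586k
-0.3084 + 0.7429i + 0.0975j - 0.586k


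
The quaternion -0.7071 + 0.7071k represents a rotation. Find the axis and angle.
axis = (0, 0, 1), θ = 3π/2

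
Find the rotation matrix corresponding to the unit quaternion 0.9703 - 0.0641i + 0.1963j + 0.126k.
[[0.8912, -0.2697, 0.3648], [0.2193, 0.96, 0.1739], [-0.3971, -0.0749, 0.9147]]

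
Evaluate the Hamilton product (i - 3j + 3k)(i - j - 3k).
5 + 12i + 6j + 2k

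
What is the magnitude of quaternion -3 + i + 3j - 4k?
√35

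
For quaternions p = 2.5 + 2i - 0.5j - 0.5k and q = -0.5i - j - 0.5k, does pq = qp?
No: pq = 0.25 - 1.5i - 1.25j - 3.5k ≠ 0.25 - i - 3.75j + k = qp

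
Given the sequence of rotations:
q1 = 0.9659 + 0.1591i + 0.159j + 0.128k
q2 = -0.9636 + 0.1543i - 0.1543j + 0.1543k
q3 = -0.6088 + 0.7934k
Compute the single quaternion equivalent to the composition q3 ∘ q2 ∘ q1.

q2 · q1 = -0.9505 - 0.0486i - 0.2975j + 0.0748k
q3 · q2 · q1 = 0.5193 + 0.2656i + 0.1426j - 0.7997k
0.5193 + 0.2656i + 0.1426j - 0.7997k


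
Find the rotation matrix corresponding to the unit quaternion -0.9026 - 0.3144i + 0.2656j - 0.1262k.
[[0.8271, -0.3948, -0.4001], [0.0608, 0.7705, -0.6346], [0.5588, 0.5005, 0.6612]]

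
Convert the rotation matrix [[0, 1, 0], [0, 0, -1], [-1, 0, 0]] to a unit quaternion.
-0.5 - 0.5i - 0.5j + 0.5k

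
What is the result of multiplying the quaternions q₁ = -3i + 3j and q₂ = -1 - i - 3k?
-3 - 6i - 12j + 3k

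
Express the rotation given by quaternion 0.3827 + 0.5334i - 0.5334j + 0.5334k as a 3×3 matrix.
[[-0.1381, -0.9773, 0.1608], [-0.1608, -0.1381, -0.9773], [0.9773, -0.1608, -0.1381]]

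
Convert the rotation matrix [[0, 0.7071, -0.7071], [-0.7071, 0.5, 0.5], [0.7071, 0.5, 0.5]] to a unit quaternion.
0.7071 - 0.5j - 0.5k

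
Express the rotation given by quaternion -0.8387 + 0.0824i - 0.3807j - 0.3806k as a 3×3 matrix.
[[0.4204, -0.7012, 0.5759], [0.5757, 0.6967, 0.428], [-0.7013, 0.1516, 0.6966]]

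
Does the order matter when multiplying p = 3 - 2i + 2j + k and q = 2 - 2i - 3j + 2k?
Yes: pq = 6 - 3i - 3j + 18k ≠ 6 - 17i - 7j - 2k = qp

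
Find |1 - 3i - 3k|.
√19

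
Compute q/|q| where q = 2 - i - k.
0.8165 - 0.4082i - 0.4082k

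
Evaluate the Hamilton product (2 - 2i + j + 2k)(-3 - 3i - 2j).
-10 + 4i - 13j + k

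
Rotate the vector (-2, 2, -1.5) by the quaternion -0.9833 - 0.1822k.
(-2.584, 1.151, -1.5)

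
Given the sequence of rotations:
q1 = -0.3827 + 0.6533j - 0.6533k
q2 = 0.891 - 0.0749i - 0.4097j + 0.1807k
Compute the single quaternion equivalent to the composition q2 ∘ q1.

q2 · q1 = 0.0447 + 0.1783i + 0.69j - 0.7002k
0.0447 + 0.1783i + 0.69j - 0.7002k


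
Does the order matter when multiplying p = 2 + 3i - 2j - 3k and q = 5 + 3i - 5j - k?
Yes: pq = -12 + 8i - 26j - 26k ≠ -12 + 34i - 14j - 8k = qp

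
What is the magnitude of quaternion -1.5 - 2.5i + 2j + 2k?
4.062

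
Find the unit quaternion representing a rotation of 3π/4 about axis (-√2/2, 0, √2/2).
0.3827 - 0.6533i + 0.6533k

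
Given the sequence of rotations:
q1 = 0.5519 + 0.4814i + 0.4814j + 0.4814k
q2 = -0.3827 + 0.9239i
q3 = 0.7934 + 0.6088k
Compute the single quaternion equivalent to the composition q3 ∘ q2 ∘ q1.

q2 · q1 = -0.656 + 0.3257i - 0.629j + 0.2605k
q3 · q2 · q1 = -0.6791 + 0.6413i - 0.3008j - 0.1927k
-0.6791 + 0.6413i - 0.3008j - 0.1927k


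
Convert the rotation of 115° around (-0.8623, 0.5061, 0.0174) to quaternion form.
0.5373 - 0.7273i + 0.4268j + 0.0147k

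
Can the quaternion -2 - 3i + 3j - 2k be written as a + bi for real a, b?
No. The quaternion -2 - 3i + 3j - 2k has j-coefficient y = 3 and k-coefficient z = -2, not both zero, so it does not lie in the complex subalgebra spanned by 1 and i.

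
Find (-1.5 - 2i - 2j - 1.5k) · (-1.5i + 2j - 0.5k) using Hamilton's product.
0.25 + 6.25i - 1.75j - 6.25k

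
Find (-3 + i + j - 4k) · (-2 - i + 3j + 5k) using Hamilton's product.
24 + 18i - 12j - 3k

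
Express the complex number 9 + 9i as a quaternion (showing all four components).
9 + 9i + 0j + 0k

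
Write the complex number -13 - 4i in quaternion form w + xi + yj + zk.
-13 - 4i + 0j + 0k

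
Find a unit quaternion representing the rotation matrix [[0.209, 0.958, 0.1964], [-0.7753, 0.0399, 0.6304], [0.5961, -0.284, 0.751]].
0.7071 - 0.3233i - 0.1413j - 0.6128k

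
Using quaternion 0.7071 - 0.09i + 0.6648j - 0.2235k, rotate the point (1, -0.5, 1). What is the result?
(0.898, -1.048, -0.588)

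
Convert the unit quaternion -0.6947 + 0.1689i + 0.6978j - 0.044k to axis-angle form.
axis = (0.2348, 0.9701, -0.0612), θ = 268°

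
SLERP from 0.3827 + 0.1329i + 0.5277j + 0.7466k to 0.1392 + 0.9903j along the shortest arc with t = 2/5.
0.3179 + 0.0883i + 0.8031j + 0.4961k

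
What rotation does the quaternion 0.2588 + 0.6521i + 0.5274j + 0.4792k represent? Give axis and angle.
axis = (0.6751, 0.546, 0.4961), θ = 5π/6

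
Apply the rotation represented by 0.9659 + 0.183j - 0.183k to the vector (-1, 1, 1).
(-0.159, 1.22, 1.22)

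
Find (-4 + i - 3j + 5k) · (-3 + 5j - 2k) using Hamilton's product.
37 - 22i - 9j - 2k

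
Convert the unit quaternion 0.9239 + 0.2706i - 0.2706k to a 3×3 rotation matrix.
[[0.8536, 0.5, -0.1464], [-0.5, 0.7071, -0.5], [-0.1464, 0.5, 0.8536]]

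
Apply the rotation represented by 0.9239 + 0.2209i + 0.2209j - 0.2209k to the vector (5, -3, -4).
(1.264, -1.944, -6.68)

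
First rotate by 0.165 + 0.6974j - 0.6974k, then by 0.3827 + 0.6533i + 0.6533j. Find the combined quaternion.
-0.3925 - 0.3478i + 0.8303j + 0.1887k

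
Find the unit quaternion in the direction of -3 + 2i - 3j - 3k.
-0.5388 + 0.3592i - 0.5388j - 0.5388k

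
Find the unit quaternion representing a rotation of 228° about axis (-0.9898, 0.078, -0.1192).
-0.4067 - 0.9042i + 0.0713j - 0.1089k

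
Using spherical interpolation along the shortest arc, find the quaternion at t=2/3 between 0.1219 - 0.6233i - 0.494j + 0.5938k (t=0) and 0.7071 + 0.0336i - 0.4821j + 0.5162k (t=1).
0.5573 - 0.2119i - 0.5356j + 0.5981k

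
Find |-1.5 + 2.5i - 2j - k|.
3.674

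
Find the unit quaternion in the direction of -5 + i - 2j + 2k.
-0.8575 + 0.1715i - 0.343j + 0.343k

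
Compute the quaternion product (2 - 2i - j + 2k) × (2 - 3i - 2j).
-4 - 6i - 12j + 5k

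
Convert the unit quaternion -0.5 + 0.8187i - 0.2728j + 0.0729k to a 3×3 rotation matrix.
[[0.8405, -0.3738, 0.3922], [-0.5196, -0.3512, 0.7789], [-0.1534, -0.8585, -0.4894]]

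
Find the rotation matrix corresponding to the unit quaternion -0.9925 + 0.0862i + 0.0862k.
[[0.9851, 0.1711, 0.0149], [-0.1711, 0.9703, 0.1711], [0.0149, -0.1711, 0.9851]]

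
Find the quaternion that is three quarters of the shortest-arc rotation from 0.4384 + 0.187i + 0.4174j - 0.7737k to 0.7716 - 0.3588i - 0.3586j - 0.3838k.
0.7763 - 0.2401i - 0.1686j - 0.558k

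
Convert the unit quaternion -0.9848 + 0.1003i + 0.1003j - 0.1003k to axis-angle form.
axis = (√3/3, √3/3, -√3/3), θ = 340°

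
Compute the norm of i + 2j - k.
√6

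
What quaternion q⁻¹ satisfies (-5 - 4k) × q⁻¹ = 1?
-0.122 + 0.0976k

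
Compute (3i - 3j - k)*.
-3i + 3j + k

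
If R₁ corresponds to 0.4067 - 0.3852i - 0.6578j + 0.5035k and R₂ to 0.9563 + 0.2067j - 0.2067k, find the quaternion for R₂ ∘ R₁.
0.629 - 0.4003i - 0.4654j + 0.4771k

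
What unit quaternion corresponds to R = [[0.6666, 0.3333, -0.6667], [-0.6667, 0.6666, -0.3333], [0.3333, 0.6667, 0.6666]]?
0.866 + 0.2887i - 0.2887j - 0.2887k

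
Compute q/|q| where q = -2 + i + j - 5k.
-0.3592 + 0.1796i + 0.1796j - 0.898k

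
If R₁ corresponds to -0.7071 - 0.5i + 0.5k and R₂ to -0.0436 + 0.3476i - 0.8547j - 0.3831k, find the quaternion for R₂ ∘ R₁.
0.3962 - 0.6513i + 0.6221j - 0.1783k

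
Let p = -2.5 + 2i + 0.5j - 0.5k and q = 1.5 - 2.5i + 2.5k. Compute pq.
2.5 + 10.5i - 3j - 5.75k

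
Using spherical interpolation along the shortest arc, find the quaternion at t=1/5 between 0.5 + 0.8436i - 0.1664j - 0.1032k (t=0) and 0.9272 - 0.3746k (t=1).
0.6513 + 0.7236i - 0.1427j - 0.1784k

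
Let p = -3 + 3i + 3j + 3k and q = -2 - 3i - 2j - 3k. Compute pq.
30 + 6k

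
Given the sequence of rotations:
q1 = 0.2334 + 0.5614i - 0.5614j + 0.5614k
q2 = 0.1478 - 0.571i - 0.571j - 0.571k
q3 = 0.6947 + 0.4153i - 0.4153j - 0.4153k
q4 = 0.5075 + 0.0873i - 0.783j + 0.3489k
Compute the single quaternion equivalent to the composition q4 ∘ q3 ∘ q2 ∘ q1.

q2 · q1 = 0.3551 - 0.6914i - 0.2162j + 0.5908k
q3 · q2 · q1 = 0.6894 - 0.668i - 0.2559j - 0.114k
q4 · q3 · q2 · q1 = 0.2476 - 0.1003i - 0.8928j - 0.3627k
0.2476 - 0.1003i - 0.8928j - 0.3627k


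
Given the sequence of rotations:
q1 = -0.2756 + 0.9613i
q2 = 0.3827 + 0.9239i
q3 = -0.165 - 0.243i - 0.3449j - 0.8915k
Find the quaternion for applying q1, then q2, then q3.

q2 · q1 = -0.9936 + 0.1133i
q3 · q2 · q1 = 0.1915 + 0.2228i + 0.2417j + 0.9249k
0.1915 + 0.2228i + 0.2417j + 0.9249k


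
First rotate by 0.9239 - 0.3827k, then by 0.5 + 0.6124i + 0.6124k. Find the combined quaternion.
0.6963 + 0.5658i + 0.2344j + 0.3744k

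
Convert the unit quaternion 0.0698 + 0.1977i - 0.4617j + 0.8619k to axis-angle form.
axis = (0.1982, -0.4628, 0.864), θ = 172°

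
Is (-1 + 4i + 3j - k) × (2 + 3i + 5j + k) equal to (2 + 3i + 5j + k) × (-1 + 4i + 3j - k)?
No: pq = -28 + 13i - 6j + 8k ≠ -28 - 3i + 8j - 14k = qp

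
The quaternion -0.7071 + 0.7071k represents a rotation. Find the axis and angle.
axis = (0, 0, 1), θ = 3π/2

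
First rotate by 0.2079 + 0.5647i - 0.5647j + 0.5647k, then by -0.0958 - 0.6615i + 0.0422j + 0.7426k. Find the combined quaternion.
-0.0419 + 0.2516i + 0.8558j + 0.45k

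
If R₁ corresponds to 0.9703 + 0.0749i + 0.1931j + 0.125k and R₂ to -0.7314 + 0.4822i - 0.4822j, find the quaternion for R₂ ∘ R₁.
-0.6527 + 0.3528i - 0.6694j + 0.0378k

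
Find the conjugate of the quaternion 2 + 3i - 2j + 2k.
2 - 3i + 2j - 2k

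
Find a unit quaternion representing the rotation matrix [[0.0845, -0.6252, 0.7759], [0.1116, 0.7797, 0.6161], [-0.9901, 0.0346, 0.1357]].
0.7071 - 0.2056i + 0.6244j + 0.2605k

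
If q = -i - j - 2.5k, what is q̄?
i + j + 2.5k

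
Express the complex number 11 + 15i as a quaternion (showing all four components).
11 + 15i + 0j + 0k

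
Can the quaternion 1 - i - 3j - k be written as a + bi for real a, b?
No. The quaternion 1 - i - 3j - k has j-coefficient y = -3 and k-coefficient z = -1, not both zero, so it does not lie in the complex subalgebra spanned by 1 and i.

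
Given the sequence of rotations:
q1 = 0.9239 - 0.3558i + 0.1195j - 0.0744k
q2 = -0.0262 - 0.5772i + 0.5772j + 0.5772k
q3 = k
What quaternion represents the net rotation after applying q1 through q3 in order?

q2 · q1 = -0.2556 - 0.6359i + 0.2818j + 0.6716k
q3 · q2 · q1 = -0.6716 - 0.2818i - 0.6359j - 0.2556k
-0.6716 - 0.2818i - 0.6359j - 0.2556k


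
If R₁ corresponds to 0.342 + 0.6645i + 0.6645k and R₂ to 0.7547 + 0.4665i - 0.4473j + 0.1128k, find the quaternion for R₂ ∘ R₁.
-0.1268 + 0.3638i - 0.388j + 0.8373k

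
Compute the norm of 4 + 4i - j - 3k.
√42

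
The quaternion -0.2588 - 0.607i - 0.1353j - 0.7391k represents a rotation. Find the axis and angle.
axis = (-0.6284, -0.1401, -0.7652), θ = 7π/6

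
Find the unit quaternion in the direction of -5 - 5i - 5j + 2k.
-0.5625 - 0.5625i - 0.5625j + 0.225k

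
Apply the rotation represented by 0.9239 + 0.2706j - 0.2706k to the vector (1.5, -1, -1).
(0.061, -1.457, -1.457)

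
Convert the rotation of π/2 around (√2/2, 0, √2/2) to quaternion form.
0.7071 + 0.5i + 0.5k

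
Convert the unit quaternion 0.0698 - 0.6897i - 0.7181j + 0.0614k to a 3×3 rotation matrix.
[[-0.0389, 0.982, -0.1849], [0.9991, 0.0411, 0.0081], [0.0156, -0.1845, -0.9827]]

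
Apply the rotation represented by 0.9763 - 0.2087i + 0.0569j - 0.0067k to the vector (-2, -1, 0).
(-1.976, -0.839, 0.625)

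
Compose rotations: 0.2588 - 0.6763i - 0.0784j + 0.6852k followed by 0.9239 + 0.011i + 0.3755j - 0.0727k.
0.3258 - 0.3704i + 0.0664j + 0.8673k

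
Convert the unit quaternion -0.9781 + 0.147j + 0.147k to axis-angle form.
axis = (0, √2/2, √2/2), θ = 336°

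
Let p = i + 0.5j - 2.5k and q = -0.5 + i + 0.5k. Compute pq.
0.25 - 0.25i - 3.25j + 0.75k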